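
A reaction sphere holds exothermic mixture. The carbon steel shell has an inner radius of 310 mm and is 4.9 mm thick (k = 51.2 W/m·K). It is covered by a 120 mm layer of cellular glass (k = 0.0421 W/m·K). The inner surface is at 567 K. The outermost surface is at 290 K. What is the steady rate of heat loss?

Q ≈ 167 W

Radial (spherical) resistances in series:
R_carbon steel shell = (1/0.31 − 1/0.3149)/(4π×51.2) = 7.802×10^-5 K/W
R_cellular glass = (1/0.3149 − 1/0.4349)/(4π×0.0421) = 1.656 K/W
R_total = 1.656 K/W
Q = ΔT/R_total = 277/1.656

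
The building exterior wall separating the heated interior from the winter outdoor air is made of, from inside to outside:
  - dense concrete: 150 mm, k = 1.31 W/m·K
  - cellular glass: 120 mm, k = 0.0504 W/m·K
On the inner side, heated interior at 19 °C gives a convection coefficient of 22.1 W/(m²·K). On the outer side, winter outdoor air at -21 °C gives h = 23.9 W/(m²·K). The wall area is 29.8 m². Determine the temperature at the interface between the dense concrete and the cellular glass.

T ≈ 16.5 °C

Treating each layer as a thermal resistance in series:
R_inner film = 1/(h_i·A) = 1/(22.1×29.8) = 0.001518 K/W
R_dense concrete = L/(kA) = 0.15/(1.31×29.8) = 0.003842 K/W
R_cellular glass = L/(kA) = 0.12/(0.0504×29.8) = 0.0799 K/W
R_outer film = 1/(h_o·A) = 1/(23.9×29.8) = 0.001404 K/W
R_total = 0.08666 K/W;  Q = ΔT/R_total = 40/0.08666 = 461.6 W
T_interface = T_inner − Q·ΣR(inner→interface) = 19 − 462×0.005361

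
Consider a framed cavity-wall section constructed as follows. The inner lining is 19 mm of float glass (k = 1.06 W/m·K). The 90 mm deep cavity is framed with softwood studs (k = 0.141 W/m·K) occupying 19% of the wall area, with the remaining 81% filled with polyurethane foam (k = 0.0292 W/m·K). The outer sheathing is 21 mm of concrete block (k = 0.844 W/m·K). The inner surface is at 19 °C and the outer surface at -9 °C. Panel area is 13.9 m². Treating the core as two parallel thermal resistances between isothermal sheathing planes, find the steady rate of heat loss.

Sheathing layers in series; stud and cavity paths in parallel between them.
R_inner = 0.019/(1.06×13.9) = 0.00129 K/W
R_stud  = 0.09/(0.141×0.19×13.9) = 0.2417 K/W
R_cav   = 0.09/(0.0292×0.81×13.9) = 0.2738 K/W
1/R_core = 1/R_stud + 1/R_cav → R_core = 0.1284 K/W
R_outer = 0.021/(0.844×13.9) = 0.00179 K/W
R_total = 0.1314 K/W
Q = ΔT/R_total = 28/0.1314

Q ≈ 213 W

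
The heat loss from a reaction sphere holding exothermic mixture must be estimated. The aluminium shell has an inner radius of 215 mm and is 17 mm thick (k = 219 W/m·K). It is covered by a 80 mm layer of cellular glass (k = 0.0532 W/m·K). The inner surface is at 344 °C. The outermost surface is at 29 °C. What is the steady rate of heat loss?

Q ≈ 191 W

Each spherical layer contributes R = (1/r_i − 1/r_o)/(4πk):
R_aluminium shell = (1/0.215 − 1/0.232)/(4π×219) = 1.238×10^-4 K/W
R_cellular glass = (1/0.232 − 1/0.312)/(4π×0.0532) = 1.653 K/W
R_total = 1.653 K/W
Q = ΔT/R_total = 315/1.653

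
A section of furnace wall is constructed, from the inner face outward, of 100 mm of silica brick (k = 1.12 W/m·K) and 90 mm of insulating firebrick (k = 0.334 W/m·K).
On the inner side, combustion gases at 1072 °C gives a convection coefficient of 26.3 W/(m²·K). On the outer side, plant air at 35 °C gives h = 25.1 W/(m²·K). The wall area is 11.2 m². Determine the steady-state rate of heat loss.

Q ≈ 26600 W

Treating each layer as a thermal resistance in series:
R_inner film = 1/(h_i·A) = 1/(26.3×11.2) = 0.003395 K/W
R_silica brick = L/(kA) = 0.1/(1.12×11.2) = 0.007972 K/W
R_insulating firebrick = L/(kA) = 0.09/(0.334×11.2) = 0.02406 K/W
R_outer film = 1/(h_o·A) = 1/(25.1×11.2) = 0.003557 K/W
R_total = 0.03898 K/W
Q = ΔT / R_total = 1037 / 0.03898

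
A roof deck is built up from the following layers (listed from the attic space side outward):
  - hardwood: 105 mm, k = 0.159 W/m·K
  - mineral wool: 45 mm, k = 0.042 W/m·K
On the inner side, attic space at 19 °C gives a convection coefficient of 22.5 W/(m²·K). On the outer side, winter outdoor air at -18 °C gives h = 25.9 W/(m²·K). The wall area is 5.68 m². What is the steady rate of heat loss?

Q ≈ 116 W

Using the resistance-network approach (series):
R_inner film = 1/(h_i·A) = 1/(22.5×5.68) = 0.007825 K/W
R_hardwood = L/(kA) = 0.105/(0.159×5.68) = 0.1163 K/W
R_mineral wool = L/(kA) = 0.045/(0.042×5.68) = 0.1886 K/W
R_outer film = 1/(h_o·A) = 1/(25.9×5.68) = 0.006798 K/W
R_total = 0.3195 K/W
Q = ΔT / R_total = 37 / 0.3195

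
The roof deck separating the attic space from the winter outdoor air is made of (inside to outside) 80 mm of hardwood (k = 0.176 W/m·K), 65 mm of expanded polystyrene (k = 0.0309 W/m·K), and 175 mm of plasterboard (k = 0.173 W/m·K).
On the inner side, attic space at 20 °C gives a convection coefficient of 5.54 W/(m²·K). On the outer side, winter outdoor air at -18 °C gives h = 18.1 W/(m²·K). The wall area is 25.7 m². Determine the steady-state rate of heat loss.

Q ≈ 257 W

Thermal resistances in series:
R_inner film = 1/(h_i·A) = 1/(5.54×25.7) = 0.007024 K/W
R_hardwood = L/(kA) = 0.08/(0.176×25.7) = 0.01769 K/W
R_expanded polystyrene = L/(kA) = 0.065/(0.0309×25.7) = 0.08185 K/W
R_plasterboard = L/(kA) = 0.175/(0.173×25.7) = 0.03936 K/W
R_outer film = 1/(h_o·A) = 1/(18.1×25.7) = 0.00215 K/W
R_total = 0.1481 K/W
Q = ΔT / R_total = 38 / 0.1481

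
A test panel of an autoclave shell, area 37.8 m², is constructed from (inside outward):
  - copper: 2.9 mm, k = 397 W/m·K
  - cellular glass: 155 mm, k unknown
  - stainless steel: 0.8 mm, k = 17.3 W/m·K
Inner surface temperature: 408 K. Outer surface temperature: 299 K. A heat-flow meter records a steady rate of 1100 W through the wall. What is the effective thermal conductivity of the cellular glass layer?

Model the wall as resistances in series:
R_copper = L/(kA) = 0.0029/(397×37.8) = 1.932×10^-7 K/W
R_stainless steel = L/(kA) = 0.0008/(17.3×37.8) = 1.223×10^-6 K/W
Sum of known resistances R_other = 1.417×10^-6 K/W
Total R = ΔT/Q = 109/1100 = 0.09909 K/W
R_cellular glass = R_total − R_other = 0.09909 K/W
k = L/(R·A) = 0.155/(0.09909×37.8)

k ≈ 0.0414 W/(m·K)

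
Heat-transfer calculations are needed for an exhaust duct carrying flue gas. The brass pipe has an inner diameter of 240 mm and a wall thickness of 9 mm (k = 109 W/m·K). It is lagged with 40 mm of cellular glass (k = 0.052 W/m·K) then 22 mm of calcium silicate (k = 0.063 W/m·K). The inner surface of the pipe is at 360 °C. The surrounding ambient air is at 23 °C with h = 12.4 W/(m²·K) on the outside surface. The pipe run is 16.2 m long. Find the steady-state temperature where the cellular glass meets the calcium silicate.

Per-layer cylindrical resistances, series-summed:
R_brass pipe wall = ln(129/120)/(2π×109×16.2) = 6.518×10^-6 K/W
R_cellular glass = ln(169/129)/(2π×0.052×16.2) = 0.05103 K/W
R_calcium silicate = ln(191/169)/(2π×0.063×16.2) = 0.01908 K/W
R_outer film = 1/(h_o·2πr_oL) = 1/(12.4×2π×0.191×16.2) = 0.004148 K/W
R_total = 0.07427 K/W
Q = ΔT/R_total = 337/0.07427
Q = 4540 W
T_interface = T_inner − Q·ΣR(inner→interface) = 360 − 4540×0.05103

T ≈ 128 °C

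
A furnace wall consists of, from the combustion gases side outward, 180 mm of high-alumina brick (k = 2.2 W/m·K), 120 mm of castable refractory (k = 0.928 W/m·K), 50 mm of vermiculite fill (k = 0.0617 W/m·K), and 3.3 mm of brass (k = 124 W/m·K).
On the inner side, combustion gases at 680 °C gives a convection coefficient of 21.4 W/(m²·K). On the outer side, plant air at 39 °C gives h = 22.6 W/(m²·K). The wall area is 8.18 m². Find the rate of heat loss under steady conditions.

Q ≈ 4710 W

Treating each layer as a thermal resistance in series:
R_inner film = 1/(h_i·A) = 1/(21.4×8.18) = 0.005713 K/W
R_high-alumina brick = L/(kA) = 0.18/(2.2×8.18) = 0.01 K/W
R_castable refractory = L/(kA) = 0.12/(0.928×8.18) = 0.01581 K/W
R_vermiculite fill = L/(kA) = 0.05/(0.0617×8.18) = 0.09907 K/W
R_brass = L/(kA) = 0.0033/(124×8.18) = 3.253×10^-6 K/W
R_outer film = 1/(h_o·A) = 1/(22.6×8.18) = 0.005409 K/W
R_total = 0.136 K/W
Q = ΔT / R_total = 641 / 0.136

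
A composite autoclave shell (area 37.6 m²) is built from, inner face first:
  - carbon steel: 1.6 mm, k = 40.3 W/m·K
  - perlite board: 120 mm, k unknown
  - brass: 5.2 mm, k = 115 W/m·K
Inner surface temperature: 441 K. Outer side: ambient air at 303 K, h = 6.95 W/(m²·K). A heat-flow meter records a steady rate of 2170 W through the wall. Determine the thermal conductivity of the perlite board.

k ≈ 0.0534 W/(m·K)

Model the wall as resistances in series:
R_carbon steel = L/(kA) = 0.0016/(40.3×37.6) = 1.056×10^-6 K/W
R_brass = L/(kA) = 0.0052/(115×37.6) = 1.203×10^-6 K/W
R_outer film = 1/(h_o·A) = 1/(6.95×37.6) = 0.003827 K/W
Sum of known resistances R_other = 0.003829 K/W
Total R = ΔT/Q = 138/2170 = 0.06359 K/W
R_perlite board = R_total − R_other = 0.05977 K/W
k = L/(R·A) = 0.12/(0.05977×37.6)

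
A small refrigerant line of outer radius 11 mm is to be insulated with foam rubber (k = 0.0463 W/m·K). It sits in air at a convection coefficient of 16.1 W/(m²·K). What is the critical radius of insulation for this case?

For a cylinder r_cr = k/h = 0.0463/16.1
r_cr = 2.88 mm; since the bare radius (11 mm) is above r_cr, any added insulation will reduce heat loss.

r_cr ≈ 2.88 mm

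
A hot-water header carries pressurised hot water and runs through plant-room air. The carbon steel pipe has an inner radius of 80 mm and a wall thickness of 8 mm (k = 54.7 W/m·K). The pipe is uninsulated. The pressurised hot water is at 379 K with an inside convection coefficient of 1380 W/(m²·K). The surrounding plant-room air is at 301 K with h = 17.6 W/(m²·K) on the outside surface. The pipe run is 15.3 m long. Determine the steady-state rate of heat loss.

Q ≈ 11400 W

Radial resistances (cylindrical: R_cond = ln(r_o/r_i)/(2πkL), R_conv = 1/(h·2πrL)):
R_inner film = 1/(h_i·2πr₁L) = 1/(1380×2π×0.08×15.3) = 9.422×10^-5 K/W
R_carbon steel pipe wall = ln(88/80)/(2π×54.7×15.3) = 1.813×10^-5 K/W
R_outer film = 1/(h_o·2πr_oL) = 1/(17.6×2π×0.088×15.3) = 0.006716 K/W
R_total = 0.006829 K/W
Q = ΔT/R_total = 78/0.006829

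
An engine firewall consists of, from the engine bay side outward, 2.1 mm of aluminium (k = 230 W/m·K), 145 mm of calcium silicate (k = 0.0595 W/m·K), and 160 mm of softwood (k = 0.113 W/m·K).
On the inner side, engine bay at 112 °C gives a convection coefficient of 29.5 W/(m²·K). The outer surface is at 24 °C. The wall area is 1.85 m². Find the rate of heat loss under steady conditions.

Q ≈ 41.9 W

Model the wall as resistances in series:
R_inner film = 1/(h_i·A) = 1/(29.5×1.85) = 0.01832 K/W
R_aluminium = L/(kA) = 0.0021/(230×1.85) = 4.935×10^-6 K/W
R_calcium silicate = L/(kA) = 0.145/(0.0595×1.85) = 1.317 K/W
R_softwood = L/(kA) = 0.16/(0.113×1.85) = 0.7654 K/W
R_total = 2.101 K/W
Q = ΔT / R_total = 88 / 2.101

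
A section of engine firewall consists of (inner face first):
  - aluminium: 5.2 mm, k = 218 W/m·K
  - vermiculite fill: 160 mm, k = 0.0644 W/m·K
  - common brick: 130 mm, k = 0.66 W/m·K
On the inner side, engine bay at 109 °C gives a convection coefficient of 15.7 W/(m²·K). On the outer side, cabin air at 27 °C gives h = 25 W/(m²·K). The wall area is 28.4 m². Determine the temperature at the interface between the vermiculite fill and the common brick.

T ≈ 34 °C

Model the wall as resistances in series:
R_inner film = 1/(h_i·A) = 1/(15.7×28.4) = 0.002243 K/W
R_aluminium = L/(kA) = 0.0052/(218×28.4) = 8.399×10^-7 K/W
R_vermiculite fill = L/(kA) = 0.16/(0.0644×28.4) = 0.08748 K/W
R_common brick = L/(kA) = 0.13/(0.66×28.4) = 0.006936 K/W
R_outer film = 1/(h_o·A) = 1/(25×28.4) = 0.001408 K/W
R_total = 0.09807 K/W;  Q = ΔT/R_total = 82/0.09807 = 836.1 W
T_interface = T_inner − Q·ΣR(inner→interface) = 109 − 836×0.08973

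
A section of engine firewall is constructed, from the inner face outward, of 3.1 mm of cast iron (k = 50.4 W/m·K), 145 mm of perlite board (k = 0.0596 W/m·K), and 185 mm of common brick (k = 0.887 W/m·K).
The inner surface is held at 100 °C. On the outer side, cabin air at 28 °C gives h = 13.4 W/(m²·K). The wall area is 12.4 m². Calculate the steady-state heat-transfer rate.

Q ≈ 329 W

Series thermal resistances:
R_cast iron = L/(kA) = 0.0031/(50.4×12.4) = 4.96×10^-6 K/W
R_perlite board = L/(kA) = 0.145/(0.0596×12.4) = 0.1962 K/W
R_common brick = L/(kA) = 0.185/(0.887×12.4) = 0.01682 K/W
R_outer film = 1/(h_o·A) = 1/(13.4×12.4) = 0.006018 K/W
R_total = 0.219 K/W
Q = ΔT / R_total = 72 / 0.219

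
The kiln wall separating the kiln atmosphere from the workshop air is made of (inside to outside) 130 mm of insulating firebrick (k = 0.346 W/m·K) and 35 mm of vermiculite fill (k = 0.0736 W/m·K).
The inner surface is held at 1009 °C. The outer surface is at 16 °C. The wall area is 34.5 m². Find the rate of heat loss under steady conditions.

Q ≈ 40200 W

Series thermal resistances:
R_insulating firebrick = L/(kA) = 0.13/(0.346×34.5) = 0.01089 K/W
R_vermiculite fill = L/(kA) = 0.035/(0.0736×34.5) = 0.01378 K/W
R_total = 0.02467 K/W
Q = ΔT / R_total = 993 / 0.02467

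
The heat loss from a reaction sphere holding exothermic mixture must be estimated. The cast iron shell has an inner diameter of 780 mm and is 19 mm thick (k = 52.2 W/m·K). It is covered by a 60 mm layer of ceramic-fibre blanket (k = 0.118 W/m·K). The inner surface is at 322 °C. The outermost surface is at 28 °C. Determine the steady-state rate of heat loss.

Q ≈ 1390 W

Radial (spherical) resistances in series:
R_cast iron shell = (1/0.39 − 1/0.409)/(4π×52.2) = 1.816×10^-4 K/W
R_ceramic-fibre blanket = (1/0.409 − 1/0.469)/(4π×0.118) = 0.2109 K/W
R_total = 0.2111 K/W
Q = ΔT/R_total = 294/0.2111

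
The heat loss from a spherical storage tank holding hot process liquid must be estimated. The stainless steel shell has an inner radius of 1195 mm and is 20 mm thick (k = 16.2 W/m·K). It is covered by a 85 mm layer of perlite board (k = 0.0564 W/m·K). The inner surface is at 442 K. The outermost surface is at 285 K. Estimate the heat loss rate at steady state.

Q ≈ 2070 W

Radial (spherical) resistances in series:
R_stainless steel shell = (1/1.195 − 1/1.215)/(4π×16.2) = 6.766×10^-5 K/W
R_perlite board = (1/1.215 − 1/1.3)/(4π×0.0564) = 0.07593 K/W
R_total = 0.076 K/W
Q = ΔT/R_total = 157/0.076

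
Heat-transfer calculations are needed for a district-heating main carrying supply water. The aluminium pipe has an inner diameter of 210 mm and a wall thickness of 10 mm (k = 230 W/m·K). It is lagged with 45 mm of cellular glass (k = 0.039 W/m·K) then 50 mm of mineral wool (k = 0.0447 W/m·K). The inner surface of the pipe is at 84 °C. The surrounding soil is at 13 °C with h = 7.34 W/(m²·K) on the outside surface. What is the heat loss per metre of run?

q′ ≈ 29.3 W/m

Radial resistances (cylindrical: R_cond = ln(r_o/r_i)/(2πkL), R_conv = 1/(h·2πrL)):
R_aluminium pipe wall = ln(115/105)/(2π×230×1) = 6.295×10^-5 K/W
R_cellular glass = ln(160/115)/(2π×0.039×1) = 1.348 K/W
R_mineral wool = ln(210/160)/(2π×0.0447×1) = 0.9682 K/W
R_outer film = 1/(h_o·2πr_oL) = 1/(7.34×2π×0.21×1) = 0.1033 K/W
R_total = 2.419 K/W
Q = ΔT/R_total = 71/2.419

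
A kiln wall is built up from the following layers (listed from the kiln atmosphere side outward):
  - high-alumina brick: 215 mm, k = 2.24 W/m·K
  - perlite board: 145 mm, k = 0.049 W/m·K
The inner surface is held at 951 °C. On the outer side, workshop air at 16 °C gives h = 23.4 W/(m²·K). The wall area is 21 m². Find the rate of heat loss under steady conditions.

Q ≈ 6340 W

Model the wall as resistances in series:
R_high-alumina brick = L/(kA) = 0.215/(2.24×21) = 0.004571 K/W
R_perlite board = L/(kA) = 0.145/(0.049×21) = 0.1409 K/W
R_outer film = 1/(h_o·A) = 1/(23.4×21) = 0.002035 K/W
R_total = 0.1475 K/W
Q = ΔT / R_total = 935 / 0.1475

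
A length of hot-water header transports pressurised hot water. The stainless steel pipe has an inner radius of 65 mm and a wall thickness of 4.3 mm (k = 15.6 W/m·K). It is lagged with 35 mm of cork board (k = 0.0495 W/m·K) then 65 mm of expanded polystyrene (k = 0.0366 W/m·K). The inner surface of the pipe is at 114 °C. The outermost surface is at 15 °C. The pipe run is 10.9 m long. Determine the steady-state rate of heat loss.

Q ≈ 315 W

Radial resistances (cylindrical: R_cond = ln(r_o/r_i)/(2πkL), R_conv = 1/(h·2πrL)):
R_stainless steel pipe wall = ln(69.3/65)/(2π×15.6×10.9) = 5.996×10^-5 K/W
R_cork board = ln(104.3/69.3)/(2π×0.0495×10.9) = 0.1206 K/W
R_expanded polystyrene = ln(169.3/104.3)/(2π×0.0366×10.9) = 0.1932 K/W
R_total = 0.3139 K/W
Q = ΔT/R_total = 99/0.3139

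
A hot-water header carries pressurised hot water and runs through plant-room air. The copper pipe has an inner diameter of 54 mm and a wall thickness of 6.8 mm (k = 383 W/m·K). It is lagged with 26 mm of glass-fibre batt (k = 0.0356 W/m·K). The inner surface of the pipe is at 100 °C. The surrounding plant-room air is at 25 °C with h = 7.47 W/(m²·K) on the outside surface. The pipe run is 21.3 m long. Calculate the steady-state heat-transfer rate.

Q ≈ 550 W

Treating each annulus and film as a series resistance:
R_copper pipe wall = ln(33.8/27)/(2π×383×21.3) = 4.382×10^-6 K/W
R_glass-fibre batt = ln(59.8/33.8)/(2π×0.0356×21.3) = 0.1198 K/W
R_outer film = 1/(h_o·2πr_oL) = 1/(7.47×2π×0.0598×21.3) = 0.01673 K/W
R_total = 0.1365 K/W
Q = ΔT/R_total = 75/0.1365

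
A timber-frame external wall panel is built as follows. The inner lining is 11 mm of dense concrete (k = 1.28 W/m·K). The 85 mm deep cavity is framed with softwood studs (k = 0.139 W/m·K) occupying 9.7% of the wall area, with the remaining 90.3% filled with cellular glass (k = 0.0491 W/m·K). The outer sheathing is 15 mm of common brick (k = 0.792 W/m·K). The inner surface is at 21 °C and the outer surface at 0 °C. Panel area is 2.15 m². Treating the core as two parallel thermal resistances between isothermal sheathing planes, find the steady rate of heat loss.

Sheathing layers in series; stud and cavity paths in parallel between them.
R_inner = 0.011/(1.28×2.15) = 0.003997 K/W
R_stud  = 0.085/(0.139×0.097×2.15) = 2.932 K/W
R_cav   = 0.085/(0.0491×0.903×2.15) = 0.8917 K/W
1/R_core = 1/R_stud + 1/R_cav → R_core = 0.6838 K/W
R_outer = 0.015/(0.792×2.15) = 0.008809 K/W
R_total = 0.6966 K/W
Q = ΔT/R_total = 21/0.6966

Q ≈ 30.1 W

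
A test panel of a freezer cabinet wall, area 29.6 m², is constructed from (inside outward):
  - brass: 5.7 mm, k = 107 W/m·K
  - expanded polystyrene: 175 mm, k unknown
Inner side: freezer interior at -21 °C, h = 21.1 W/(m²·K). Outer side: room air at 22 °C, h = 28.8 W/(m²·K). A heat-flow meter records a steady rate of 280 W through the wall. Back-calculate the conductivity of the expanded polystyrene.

k ≈ 0.0392 W/(m·K)

Model the wall as resistances in series:
R_inner film = 1/(h_i·A) = 1/(21.1×29.6) = 0.001601 K/W
R_brass = L/(kA) = 0.0057/(107×29.6) = 1.8×10^-6 K/W
R_outer film = 1/(h_o·A) = 1/(28.8×29.6) = 0.001173 K/W
Sum of known resistances R_other = 0.002776 K/W
Total R = ΔT/Q = 43/280 = 0.1536 K/W
R_expanded polystyrene = R_total − R_other = 0.1508 K/W
k = L/(R·A) = 0.175/(0.1508×29.6)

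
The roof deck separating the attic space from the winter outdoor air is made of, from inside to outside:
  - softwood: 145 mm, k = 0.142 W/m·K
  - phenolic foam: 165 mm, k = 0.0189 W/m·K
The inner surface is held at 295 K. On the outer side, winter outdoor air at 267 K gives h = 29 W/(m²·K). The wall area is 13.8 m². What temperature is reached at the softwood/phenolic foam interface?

T ≈ 292 K

Series thermal resistances:
R_softwood = L/(kA) = 0.145/(0.142×13.8) = 0.07399 K/W
R_phenolic foam = L/(kA) = 0.165/(0.0189×13.8) = 0.6326 K/W
R_outer film = 1/(h_o·A) = 1/(29×13.8) = 0.002499 K/W
R_total = 0.7091 K/W;  Q = ΔT/R_total = 28/0.7091 = 39.49 W
T_interface = T_inner − Q·ΣR(inner→interface) = 295 − 39.5×0.07399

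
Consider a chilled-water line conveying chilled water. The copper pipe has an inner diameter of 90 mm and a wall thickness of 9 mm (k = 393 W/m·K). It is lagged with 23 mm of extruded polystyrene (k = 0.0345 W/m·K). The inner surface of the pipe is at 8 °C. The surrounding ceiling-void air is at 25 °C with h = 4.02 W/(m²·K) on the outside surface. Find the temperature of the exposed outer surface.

Cylindrical conduction, so R = ln(r₂/r₁)/(2πkL) per layer, in series:
R_copper pipe wall = ln(54/45)/(2π×393×1) = 7.384×10^-5 K/W
R_extruded polystyrene = ln(77/54)/(2π×0.0345×1) = 1.637 K/W
R_outer film = 1/(h_o·2πr_oL) = 1/(4.02×2π×0.077×1) = 0.5142 K/W
R_total = 2.151 K/W
Q = ΔT/R_total = 17/2.151
Q = 7.9 W/m
T_interface = T_inner + Q·ΣR(inner→interface) = 8 + 7.9×1.637

T ≈ 20.9 °C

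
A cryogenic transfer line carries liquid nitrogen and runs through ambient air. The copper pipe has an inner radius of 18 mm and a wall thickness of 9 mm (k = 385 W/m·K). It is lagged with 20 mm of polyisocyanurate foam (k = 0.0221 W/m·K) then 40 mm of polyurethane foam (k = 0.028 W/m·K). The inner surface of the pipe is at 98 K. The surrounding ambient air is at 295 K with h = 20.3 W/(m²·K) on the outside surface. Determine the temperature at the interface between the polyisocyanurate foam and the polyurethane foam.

Treating each annulus and film as a series resistance:
R_copper pipe wall = ln(27/18)/(2π×385×1) = 1.676×10^-4 K/W
R_polyisocyanurate foam = ln(47/27)/(2π×0.0221×1) = 3.992 K/W
R_polyurethane foam = ln(87/47)/(2π×0.028×1) = 3.5 K/W
R_outer film = 1/(h_o·2πr_oL) = 1/(20.3×2π×0.087×1) = 0.09012 K/W
R_total = 7.582 K/W
Q = ΔT/R_total = 197/7.582
Q = 26 W/m
T_interface = T_inner + Q·ΣR(inner→interface) = 98 + 26×3.992

T ≈ 202 K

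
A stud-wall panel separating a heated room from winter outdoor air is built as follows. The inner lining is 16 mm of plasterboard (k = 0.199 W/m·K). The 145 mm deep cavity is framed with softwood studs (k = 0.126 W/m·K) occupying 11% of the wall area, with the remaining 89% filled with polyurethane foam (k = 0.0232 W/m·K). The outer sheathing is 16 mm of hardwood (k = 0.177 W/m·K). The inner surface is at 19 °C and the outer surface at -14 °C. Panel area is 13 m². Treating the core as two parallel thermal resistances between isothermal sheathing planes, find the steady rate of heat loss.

Sheathing layers in series; stud and cavity paths in parallel between them.
R_inner = 0.016/(0.199×13) = 0.006185 K/W
R_stud  = 0.145/(0.126×0.11×13) = 0.8048 K/W
R_cav   = 0.145/(0.0232×0.89×13) = 0.5402 K/W
1/R_core = 1/R_stud + 1/R_cav → R_core = 0.3232 K/W
R_outer = 0.016/(0.177×13) = 0.006953 K/W
R_total = 0.3364 K/W
Q = ΔT/R_total = 33/0.3364

Q ≈ 98.1 W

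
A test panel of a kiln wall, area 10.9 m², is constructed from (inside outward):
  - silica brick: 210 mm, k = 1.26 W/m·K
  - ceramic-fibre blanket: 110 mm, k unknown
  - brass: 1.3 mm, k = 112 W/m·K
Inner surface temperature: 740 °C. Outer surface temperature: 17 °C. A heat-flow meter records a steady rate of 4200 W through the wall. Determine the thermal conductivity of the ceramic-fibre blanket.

k ≈ 0.0643 W/(m·K)

Using the resistance-network approach (series):
R_silica brick = L/(kA) = 0.21/(1.26×10.9) = 0.01529 K/W
R_brass = L/(kA) = 0.0013/(112×10.9) = 1.065×10^-6 K/W
Sum of known resistances R_other = 0.01529 K/W
Total R = ΔT/Q = 723/4200 = 0.1721 K/W
R_ceramic-fibre blanket = R_total − R_other = 0.1569 K/W
k = L/(R·A) = 0.11/(0.1569×10.9)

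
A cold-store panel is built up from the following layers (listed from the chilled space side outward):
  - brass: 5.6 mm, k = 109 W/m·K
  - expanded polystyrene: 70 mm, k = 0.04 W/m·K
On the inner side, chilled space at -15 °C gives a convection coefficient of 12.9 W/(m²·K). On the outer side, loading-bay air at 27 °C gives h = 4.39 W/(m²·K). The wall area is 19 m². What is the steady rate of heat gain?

Q ≈ 388 W

Series thermal resistances:
R_inner film = 1/(h_i·A) = 1/(12.9×19) = 0.00408 K/W
R_brass = L/(kA) = 0.0056/(109×19) = 2.704×10^-6 K/W
R_expanded polystyrene = L/(kA) = 0.07/(0.04×19) = 0.09211 K/W
R_outer film = 1/(h_o·A) = 1/(4.39×19) = 0.01199 K/W
R_total = 0.1082 K/W
Q = ΔT / R_total = 42 / 0.1082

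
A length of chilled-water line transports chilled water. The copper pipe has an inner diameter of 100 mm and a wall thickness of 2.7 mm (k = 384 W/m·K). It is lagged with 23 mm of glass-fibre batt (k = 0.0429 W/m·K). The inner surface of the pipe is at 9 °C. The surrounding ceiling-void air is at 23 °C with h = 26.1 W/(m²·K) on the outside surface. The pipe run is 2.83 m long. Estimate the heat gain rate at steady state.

Cylindrical conduction, so R = ln(r₂/r₁)/(2πkL) per layer, in series:
R_copper pipe wall = ln(52.7/50)/(2π×384×2.83) = 7.702×10^-6 K/W
R_glass-fibre batt = ln(75.7/52.7)/(2π×0.0429×2.83) = 0.4748 K/W
R_outer film = 1/(h_o·2πr_oL) = 1/(26.1×2π×0.0757×2.83) = 0.02846 K/W
R_total = 0.5032 K/W
Q = ΔT/R_total = 14/0.5032

Q ≈ 27.8 W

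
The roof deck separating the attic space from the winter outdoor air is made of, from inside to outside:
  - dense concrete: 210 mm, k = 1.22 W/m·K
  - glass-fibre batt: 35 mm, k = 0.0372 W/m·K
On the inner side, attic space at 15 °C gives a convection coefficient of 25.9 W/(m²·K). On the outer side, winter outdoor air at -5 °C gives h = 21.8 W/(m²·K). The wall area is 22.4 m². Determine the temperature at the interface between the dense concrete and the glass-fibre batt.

Using the resistance-network approach (series):
R_inner film = 1/(h_i·A) = 1/(25.9×22.4) = 0.001724 K/W
R_dense concrete = L/(kA) = 0.21/(1.22×22.4) = 0.007684 K/W
R_glass-fibre batt = L/(kA) = 0.035/(0.0372×22.4) = 0.042 K/W
R_outer film = 1/(h_o·A) = 1/(21.8×22.4) = 0.002048 K/W
R_total = 0.05346 K/W;  Q = ΔT/R_total = 20/0.05346 = 374.1 W
T_interface = T_inner − Q·ΣR(inner→interface) = 15 − 374×0.009408

T ≈ 11.5 °C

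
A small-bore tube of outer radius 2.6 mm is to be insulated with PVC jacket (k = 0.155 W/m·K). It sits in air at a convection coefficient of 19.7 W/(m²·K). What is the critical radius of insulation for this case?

For a cylinder r_cr = k/h = 0.155/19.7
r_cr = 7.87 mm; since the bare radius (2.6 mm) is below r_cr, adding a thin layer of insulation will *increase* heat loss.

r_cr ≈ 7.87 mm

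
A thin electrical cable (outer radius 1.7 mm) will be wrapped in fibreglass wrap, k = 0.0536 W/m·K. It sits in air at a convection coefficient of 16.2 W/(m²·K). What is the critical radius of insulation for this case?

For a cylinder r_cr = k/h = 0.0536/16.2
r_cr = 3.31 mm; since the bare radius (1.7 mm) is below r_cr, adding a thin layer of insulation will *increase* heat loss.

r_cr ≈ 3.31 mm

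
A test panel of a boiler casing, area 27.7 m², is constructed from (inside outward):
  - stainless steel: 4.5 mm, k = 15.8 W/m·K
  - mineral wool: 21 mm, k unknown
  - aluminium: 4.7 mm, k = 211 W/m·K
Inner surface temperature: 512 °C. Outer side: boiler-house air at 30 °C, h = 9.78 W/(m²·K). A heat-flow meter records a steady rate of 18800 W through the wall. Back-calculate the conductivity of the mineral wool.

k ≈ 0.0346 W/(m·K)

Thermal resistances in series:
R_stainless steel = L/(kA) = 0.0045/(15.8×27.7) = 1.028×10^-5 K/W
R_aluminium = L/(kA) = 0.0047/(211×27.7) = 8.041×10^-7 K/W
R_outer film = 1/(h_o·A) = 1/(9.78×27.7) = 0.003691 K/W
Sum of known resistances R_other = 0.003702 K/W
Total R = ΔT/Q = 482/18800 = 0.02564 K/W
R_mineral wool = R_total − R_other = 0.02194 K/W
k = L/(R·A) = 0.021/(0.02194×27.7)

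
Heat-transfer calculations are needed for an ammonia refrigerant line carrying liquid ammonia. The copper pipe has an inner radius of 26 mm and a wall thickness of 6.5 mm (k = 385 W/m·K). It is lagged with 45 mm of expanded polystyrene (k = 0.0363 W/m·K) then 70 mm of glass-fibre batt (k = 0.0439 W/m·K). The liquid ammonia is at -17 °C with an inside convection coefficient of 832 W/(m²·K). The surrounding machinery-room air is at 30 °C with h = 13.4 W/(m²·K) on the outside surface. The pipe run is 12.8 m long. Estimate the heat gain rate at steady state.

Q ≈ 96.5 W

Per-layer cylindrical resistances, series-summed:
R_inner film = 1/(h_i·2πr₁L) = 1/(832×2π×0.026×12.8) = 5.748×10^-4 K/W
R_copper pipe wall = ln(32.5/26)/(2π×385×12.8) = 7.207×10^-6 K/W
R_expanded polystyrene = ln(77.5/32.5)/(2π×0.0363×12.8) = 0.2977 K/W
R_glass-fibre batt = ln(147.5/77.5)/(2π×0.0439×12.8) = 0.1823 K/W
R_outer film = 1/(h_o·2πr_oL) = 1/(13.4×2π×0.1475×12.8) = 0.006291 K/W
R_total = 0.4868 K/W
Q = ΔT/R_total = 47/0.4868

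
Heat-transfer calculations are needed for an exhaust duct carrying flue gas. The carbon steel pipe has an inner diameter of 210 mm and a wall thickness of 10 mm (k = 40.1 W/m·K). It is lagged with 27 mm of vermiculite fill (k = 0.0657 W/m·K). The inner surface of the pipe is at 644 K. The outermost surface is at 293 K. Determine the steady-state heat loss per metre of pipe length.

q′ ≈ 687 W/m

For a radial system each layer contributes R = ln(r_out/r_in)/(2πkL); films add R = 1/(hA).
R_carbon steel pipe wall = ln(115/105)/(2π×40.1×1) = 3.611×10^-4 K/W
R_vermiculite fill = ln(142/115)/(2π×0.0657×1) = 0.5109 K/W
R_total = 0.5112 K/W
Q = ΔT/R_total = 351/0.5112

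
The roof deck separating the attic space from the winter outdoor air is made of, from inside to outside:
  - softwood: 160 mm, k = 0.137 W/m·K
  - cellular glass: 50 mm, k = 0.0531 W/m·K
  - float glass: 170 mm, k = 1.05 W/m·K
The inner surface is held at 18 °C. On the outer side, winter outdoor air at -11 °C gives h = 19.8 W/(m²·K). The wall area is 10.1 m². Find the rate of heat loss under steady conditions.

Q ≈ 126 W

Using the resistance-network approach (series):
R_softwood = L/(kA) = 0.16/(0.137×10.1) = 0.1156 K/W
R_cellular glass = L/(kA) = 0.05/(0.0531×10.1) = 0.09323 K/W
R_float glass = L/(kA) = 0.17/(1.05×10.1) = 0.01603 K/W
R_outer film = 1/(h_o·A) = 1/(19.8×10.1) = 0.005001 K/W
R_total = 0.2299 K/W
Q = ΔT / R_total = 29 / 0.2299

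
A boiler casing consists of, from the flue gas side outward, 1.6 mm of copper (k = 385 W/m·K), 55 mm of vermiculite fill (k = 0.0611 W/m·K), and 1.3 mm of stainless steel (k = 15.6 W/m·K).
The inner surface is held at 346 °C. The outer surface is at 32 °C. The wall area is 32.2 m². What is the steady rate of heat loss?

Using the resistance-network approach (series):
R_copper = L/(kA) = 0.0016/(385×32.2) = 1.291×10^-7 K/W
R_vermiculite fill = L/(kA) = 0.055/(0.0611×32.2) = 0.02796 K/W
R_stainless steel = L/(kA) = 0.0013/(15.6×32.2) = 2.588×10^-6 K/W
R_total = 0.02796 K/W
Q = ΔT / R_total = 314 / 0.02796

Q ≈ 11200 W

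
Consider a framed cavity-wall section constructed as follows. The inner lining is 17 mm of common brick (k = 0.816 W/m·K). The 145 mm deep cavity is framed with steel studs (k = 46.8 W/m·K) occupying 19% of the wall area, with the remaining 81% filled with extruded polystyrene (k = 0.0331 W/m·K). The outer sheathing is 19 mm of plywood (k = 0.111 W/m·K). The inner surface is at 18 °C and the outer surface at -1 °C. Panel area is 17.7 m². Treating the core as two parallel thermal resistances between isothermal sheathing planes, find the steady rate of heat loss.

Q ≈ 1610 W

Sheathing layers in series; stud and cavity paths in parallel between them.
R_inner = 0.017/(0.816×17.7) = 0.001177 K/W
R_stud  = 0.145/(46.8×0.19×17.7) = 9.213×10^-4 K/W
R_cav   = 0.145/(0.0331×0.81×17.7) = 0.3055 K/W
1/R_core = 1/R_stud + 1/R_cav → R_core = 9.185×10^-4 K/W
R_outer = 0.019/(0.111×17.7) = 0.009671 K/W
R_total = 0.01177 K/W
Q = ΔT/R_total = 19/0.01177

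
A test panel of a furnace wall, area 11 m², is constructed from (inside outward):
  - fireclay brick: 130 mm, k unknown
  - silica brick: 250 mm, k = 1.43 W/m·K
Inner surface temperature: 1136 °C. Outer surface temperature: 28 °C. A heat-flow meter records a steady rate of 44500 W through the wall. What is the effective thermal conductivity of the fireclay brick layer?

Model the wall as resistances in series:
R_silica brick = L/(kA) = 0.25/(1.43×11) = 0.01589 K/W
Sum of known resistances R_other = 0.01589 K/W
Total R = ΔT/Q = 1108/44500 = 0.0249 K/W
R_fireclay brick = R_total − R_other = 0.009006 K/W
k = L/(R·A) = 0.13/(0.009006×11)

k ≈ 1.31 W/(m·K)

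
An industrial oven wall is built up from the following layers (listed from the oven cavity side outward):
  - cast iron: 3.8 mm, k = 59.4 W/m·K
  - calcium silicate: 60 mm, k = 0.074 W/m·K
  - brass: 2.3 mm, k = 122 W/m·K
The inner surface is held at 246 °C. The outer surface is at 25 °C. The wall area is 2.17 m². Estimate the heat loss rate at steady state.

Model the wall as resistances in series:
R_cast iron = L/(kA) = 0.0038/(59.4×2.17) = 2.948×10^-5 K/W
R_calcium silicate = L/(kA) = 0.06/(0.074×2.17) = 0.3736 K/W
R_brass = L/(kA) = 0.0023/(122×2.17) = 8.688×10^-6 K/W
R_total = 0.3737 K/W
Q = ΔT / R_total = 221 / 0.3737

Q ≈ 591 W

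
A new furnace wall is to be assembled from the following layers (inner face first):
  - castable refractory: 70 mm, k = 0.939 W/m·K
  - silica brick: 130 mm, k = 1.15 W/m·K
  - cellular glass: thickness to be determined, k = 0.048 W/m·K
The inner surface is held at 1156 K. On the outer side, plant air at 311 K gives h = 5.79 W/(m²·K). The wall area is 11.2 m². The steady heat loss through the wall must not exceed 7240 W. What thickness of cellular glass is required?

L ≈ 45.5 mm

Model the wall as resistances in series:
R_castable refractory = L/(kA) = 0.07/(0.939×11.2) = 0.006656 K/W
R_silica brick = L/(kA) = 0.13/(1.15×11.2) = 0.01009 K/W
R_outer film = 1/(h_o·A) = 1/(5.79×11.2) = 0.01542 K/W
Sum of the known resistances R_other = 0.03217 K/W
Required total resistance R_tot = ΔT/Q_allow = 845/7240 = 0.1167 K/W
R_cellular glass = R_tot − R_other = 0.08454 K/W
L = R·k·A = 0.08454×0.048×11.2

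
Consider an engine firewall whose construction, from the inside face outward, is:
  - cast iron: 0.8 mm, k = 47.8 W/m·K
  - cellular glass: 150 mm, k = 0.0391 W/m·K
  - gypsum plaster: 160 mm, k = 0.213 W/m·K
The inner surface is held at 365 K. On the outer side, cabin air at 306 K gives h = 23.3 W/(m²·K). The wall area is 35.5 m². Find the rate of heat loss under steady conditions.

Series thermal resistances:
R_cast iron = L/(kA) = 0.0008/(47.8×35.5) = 4.714×10^-7 K/W
R_cellular glass = L/(kA) = 0.15/(0.0391×35.5) = 0.1081 K/W
R_gypsum plaster = L/(kA) = 0.16/(0.213×35.5) = 0.02116 K/W
R_outer film = 1/(h_o·A) = 1/(23.3×35.5) = 0.001209 K/W
R_total = 0.1304 K/W
Q = ΔT / R_total = 59 / 0.1304

Q ≈ 452 W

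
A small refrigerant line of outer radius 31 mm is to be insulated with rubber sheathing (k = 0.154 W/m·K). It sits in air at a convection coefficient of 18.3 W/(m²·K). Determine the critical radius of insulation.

For a cylinder r_cr = k/h = 0.154/18.3
r_cr = 8.42 mm; since the bare radius (31 mm) is above r_cr, any added insulation will reduce heat loss.

r_cr ≈ 8.42 mm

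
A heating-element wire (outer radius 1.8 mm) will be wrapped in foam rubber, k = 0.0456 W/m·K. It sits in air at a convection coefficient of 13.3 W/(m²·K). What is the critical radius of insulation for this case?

r_cr ≈ 3.43 mm

For a cylinder r_cr = k/h = 0.0456/13.3
r_cr = 3.43 mm; since the bare radius (1.8 mm) is below r_cr, adding a thin layer of insulation will *increase* heat loss.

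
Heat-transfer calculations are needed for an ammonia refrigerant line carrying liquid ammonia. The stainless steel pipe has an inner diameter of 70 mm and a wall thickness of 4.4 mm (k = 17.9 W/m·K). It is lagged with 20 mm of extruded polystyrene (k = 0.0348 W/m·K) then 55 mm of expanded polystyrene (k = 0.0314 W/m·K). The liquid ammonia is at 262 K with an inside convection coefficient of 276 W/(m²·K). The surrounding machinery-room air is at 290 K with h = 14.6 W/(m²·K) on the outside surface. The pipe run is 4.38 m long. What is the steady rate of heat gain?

Q ≈ 23.1 W

Per-layer cylindrical resistances, series-summed:
R_inner film = 1/(h_i·2πr₁L) = 1/(276×2π×0.035×4.38) = 0.003762 K/W
R_stainless steel pipe wall = ln(39.4/35)/(2π×17.9×4.38) = 2.404×10^-4 K/W
R_extruded polystyrene = ln(59.4/39.4)/(2π×0.0348×4.38) = 0.4287 K/W
R_expanded polystyrene = ln(114.4/59.4)/(2π×0.0314×4.38) = 0.7585 K/W
R_outer film = 1/(h_o·2πr_oL) = 1/(14.6×2π×0.1144×4.38) = 0.02176 K/W
R_total = 1.213 K/W
Q = ΔT/R_total = 28/1.213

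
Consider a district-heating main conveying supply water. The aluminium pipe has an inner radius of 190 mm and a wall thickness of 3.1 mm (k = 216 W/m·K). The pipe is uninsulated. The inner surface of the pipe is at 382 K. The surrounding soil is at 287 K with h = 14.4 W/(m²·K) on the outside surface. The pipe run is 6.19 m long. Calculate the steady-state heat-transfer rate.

Q ≈ 10300 W

Per-layer cylindrical resistances, series-summed:
R_aluminium pipe wall = ln(193.1/190)/(2π×216×6.19) = 1.926×10^-6 K/W
R_outer film = 1/(h_o·2πr_oL) = 1/(14.4×2π×0.1931×6.19) = 0.009247 K/W
R_total = 0.009249 K/W
Q = ΔT/R_total = 95/0.009249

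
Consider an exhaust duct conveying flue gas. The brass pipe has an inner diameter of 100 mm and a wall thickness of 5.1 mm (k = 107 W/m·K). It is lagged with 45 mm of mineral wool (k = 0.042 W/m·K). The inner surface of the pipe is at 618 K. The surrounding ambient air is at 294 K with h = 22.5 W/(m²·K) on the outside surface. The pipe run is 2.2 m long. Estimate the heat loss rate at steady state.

Q ≈ 306 W

Cylindrical conduction, so R = ln(r₂/r₁)/(2πkL) per layer, in series:
R_brass pipe wall = ln(55.1/50)/(2π×107×2.2) = 6.567×10^-5 K/W
R_mineral wool = ln(100.1/55.1)/(2π×0.042×2.2) = 1.028 K/W
R_outer film = 1/(h_o·2πr_oL) = 1/(22.5×2π×0.1001×2.2) = 0.03212 K/W
R_total = 1.061 K/W
Q = ΔT/R_total = 324/1.061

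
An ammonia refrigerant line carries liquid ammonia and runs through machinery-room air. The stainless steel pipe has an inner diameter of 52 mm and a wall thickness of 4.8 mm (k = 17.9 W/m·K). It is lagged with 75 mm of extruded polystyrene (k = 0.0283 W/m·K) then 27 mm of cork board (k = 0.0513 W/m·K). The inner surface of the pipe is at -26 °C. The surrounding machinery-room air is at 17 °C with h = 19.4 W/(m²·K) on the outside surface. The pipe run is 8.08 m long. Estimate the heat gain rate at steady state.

Q ≈ 45.1 W

Per-layer cylindrical resistances, series-summed:
R_stainless steel pipe wall = ln(30.8/26)/(2π×17.9×8.08) = 1.864×10^-4 K/W
R_extruded polystyrene = ln(105.8/30.8)/(2π×0.0283×8.08) = 0.8589 K/W
R_cork board = ln(132.8/105.8)/(2π×0.0513×8.08) = 0.08727 K/W
R_outer film = 1/(h_o·2πr_oL) = 1/(19.4×2π×0.1328×8.08) = 0.007646 K/W
R_total = 0.954 K/W
Q = ΔT/R_total = 43/0.954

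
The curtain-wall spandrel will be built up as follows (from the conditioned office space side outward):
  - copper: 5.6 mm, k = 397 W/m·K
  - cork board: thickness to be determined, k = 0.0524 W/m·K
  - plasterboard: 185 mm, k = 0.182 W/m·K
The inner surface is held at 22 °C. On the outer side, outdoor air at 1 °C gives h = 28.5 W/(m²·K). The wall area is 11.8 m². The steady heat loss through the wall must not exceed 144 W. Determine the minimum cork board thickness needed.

Thermal resistances in series:
R_copper = L/(kA) = 0.0056/(397×11.8) = 1.195×10^-6 K/W
R_plasterboard = L/(kA) = 0.185/(0.182×11.8) = 0.08614 K/W
R_outer film = 1/(h_o·A) = 1/(28.5×11.8) = 0.002974 K/W
Sum of the known resistances R_other = 0.08912 K/W
Required total resistance R_tot = ΔT/Q_allow = 21/144 = 0.1458 K/W
R_cork board = R_tot − R_other = 0.05672 K/W
L = R·k·A = 0.05672×0.0524×11.8

L ≈ 35.1 mm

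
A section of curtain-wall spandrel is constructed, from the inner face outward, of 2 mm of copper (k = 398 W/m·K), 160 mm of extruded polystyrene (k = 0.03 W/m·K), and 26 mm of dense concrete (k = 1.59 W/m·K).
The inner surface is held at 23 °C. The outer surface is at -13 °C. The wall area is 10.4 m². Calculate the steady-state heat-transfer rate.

Q ≈ 70 W

Series thermal resistances:
R_copper = L/(kA) = 0.002/(398×10.4) = 4.832×10^-7 K/W
R_extruded polystyrene = L/(kA) = 0.16/(0.03×10.4) = 0.5128 K/W
R_dense concrete = L/(kA) = 0.026/(1.59×10.4) = 0.001572 K/W
R_total = 0.5144 K/W
Q = ΔT / R_total = 36 / 0.5144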